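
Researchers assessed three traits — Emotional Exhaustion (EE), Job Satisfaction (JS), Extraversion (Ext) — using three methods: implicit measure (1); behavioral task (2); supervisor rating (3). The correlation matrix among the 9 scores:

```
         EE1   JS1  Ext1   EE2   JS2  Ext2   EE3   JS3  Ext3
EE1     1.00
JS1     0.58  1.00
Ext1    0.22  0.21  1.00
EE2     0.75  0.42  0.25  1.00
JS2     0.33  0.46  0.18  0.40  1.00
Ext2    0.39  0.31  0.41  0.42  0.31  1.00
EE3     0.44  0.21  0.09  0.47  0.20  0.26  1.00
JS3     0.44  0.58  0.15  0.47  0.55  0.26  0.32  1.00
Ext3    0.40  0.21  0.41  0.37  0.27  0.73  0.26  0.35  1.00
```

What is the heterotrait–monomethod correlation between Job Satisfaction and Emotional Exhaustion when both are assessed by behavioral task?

Different traits, same method: r(JS2, EE2) = 0.40.

0.40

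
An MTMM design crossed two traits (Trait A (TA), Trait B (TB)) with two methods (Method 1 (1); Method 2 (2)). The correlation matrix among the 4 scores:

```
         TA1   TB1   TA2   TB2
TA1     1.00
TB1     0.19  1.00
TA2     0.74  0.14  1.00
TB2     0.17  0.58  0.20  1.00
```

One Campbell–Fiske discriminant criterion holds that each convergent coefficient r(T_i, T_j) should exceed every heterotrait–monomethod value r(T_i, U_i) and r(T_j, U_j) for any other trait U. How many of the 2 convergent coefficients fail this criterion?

Convergent coefficients and their comparison sets:
TA (methods 1·2): 0.74 vs {0.19, 0.20} → pass.
TB (methods 1·2): 0.58 vs {0.19, 0.20} → pass.
0 of 2 fail.

0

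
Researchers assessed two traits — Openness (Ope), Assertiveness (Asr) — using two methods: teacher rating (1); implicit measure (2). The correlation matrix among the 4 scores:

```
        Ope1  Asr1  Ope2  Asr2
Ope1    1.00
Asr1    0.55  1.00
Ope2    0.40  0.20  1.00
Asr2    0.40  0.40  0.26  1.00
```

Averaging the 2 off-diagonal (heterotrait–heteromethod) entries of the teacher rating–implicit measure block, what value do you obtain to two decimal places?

0.30

HTHM values (method 1 × method 2): 0.40, 0.20; mean = 0.60/2 = 0.30.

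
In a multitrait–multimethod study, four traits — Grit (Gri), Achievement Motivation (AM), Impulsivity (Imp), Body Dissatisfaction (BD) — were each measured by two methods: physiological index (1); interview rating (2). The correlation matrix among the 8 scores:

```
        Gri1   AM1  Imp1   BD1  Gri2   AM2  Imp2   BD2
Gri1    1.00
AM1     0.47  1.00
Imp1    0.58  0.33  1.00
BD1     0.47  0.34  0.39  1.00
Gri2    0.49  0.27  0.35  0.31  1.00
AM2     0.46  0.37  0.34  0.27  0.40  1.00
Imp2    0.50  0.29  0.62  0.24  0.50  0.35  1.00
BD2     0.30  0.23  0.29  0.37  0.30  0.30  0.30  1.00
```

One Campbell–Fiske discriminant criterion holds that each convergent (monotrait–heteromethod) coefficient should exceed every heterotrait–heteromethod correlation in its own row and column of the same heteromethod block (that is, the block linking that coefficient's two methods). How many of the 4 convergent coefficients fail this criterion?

2

Each convergent coefficient versus the relevant comparison correlations:
Gri (methods 1·2): 0.49 vs {0.46, 0.27, 0.50, 0.35, 0.30, 0.31} → fail.
AM (methods 1·2): 0.37 vs {0.27, 0.46, 0.29, 0.34, 0.23, 0.27} → fail.
Imp (methods 1·2): 0.62 vs {0.35, 0.50, 0.34, 0.29, 0.29, 0.24} → pass.
BD (methods 1·2): 0.37 vs {0.31, 0.30, 0.27, 0.23, 0.24, 0.29} → pass.
2 of 4 fail.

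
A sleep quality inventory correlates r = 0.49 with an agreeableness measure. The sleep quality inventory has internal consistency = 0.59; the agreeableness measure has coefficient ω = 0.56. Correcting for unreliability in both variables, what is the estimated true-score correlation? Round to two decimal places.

r_true = r_obs / √(r_xx · r_yy) = 0.49 / √(0.59 × 0.56) = 0.49 / √0.3304 = 0.49 / 0.5748 ≈ 0.85.

0.85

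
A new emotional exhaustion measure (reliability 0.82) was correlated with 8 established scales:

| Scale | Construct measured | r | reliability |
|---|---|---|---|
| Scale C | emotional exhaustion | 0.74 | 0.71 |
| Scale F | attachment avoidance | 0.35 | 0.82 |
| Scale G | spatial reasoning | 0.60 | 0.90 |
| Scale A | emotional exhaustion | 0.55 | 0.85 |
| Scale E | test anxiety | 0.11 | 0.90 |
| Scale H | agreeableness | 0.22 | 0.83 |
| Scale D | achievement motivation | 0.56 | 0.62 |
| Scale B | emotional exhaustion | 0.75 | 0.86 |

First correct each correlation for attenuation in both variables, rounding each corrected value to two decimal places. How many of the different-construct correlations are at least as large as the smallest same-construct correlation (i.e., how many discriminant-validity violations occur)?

Disattenuated r (r / √(r_scale · r_new)):
  Scale C (conv): 0.74 / √(0.71·0.82) = 0.97
  Scale F (disc): 0.35 / √(0.82·0.82) = 0.43
  Scale G (disc): 0.60 / √(0.90·0.82) = 0.70
  Scale A (conv): 0.55 / √(0.85·0.82) = 0.66
  Scale E (disc): 0.11 / √(0.90·0.82) = 0.13
  Scale H (disc): 0.22 / √(0.83·0.82) = 0.27
  Scale D (disc): 0.56 / √(0.62·0.82) = 0.79
  Scale B (conv): 0.75 / √(0.86·0.82) = 0.89
Smallest convergent = 0.66. Discriminant values: 0.43, 0.70, 0.13, 0.27, 0.79; count ≥ 0.66 → 2.

2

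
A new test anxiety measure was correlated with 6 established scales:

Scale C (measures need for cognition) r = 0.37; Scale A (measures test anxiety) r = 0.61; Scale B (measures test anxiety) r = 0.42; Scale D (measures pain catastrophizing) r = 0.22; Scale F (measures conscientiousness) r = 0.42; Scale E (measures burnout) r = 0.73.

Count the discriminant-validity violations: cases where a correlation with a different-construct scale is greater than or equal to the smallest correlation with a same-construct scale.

Convergent (same construct = test anxiety): Scale A, Scale B.
Smallest convergent = 0.42. Discriminant values: 0.37, 0.22, 0.42, 0.73; count ≥ 0.42 → 2.

2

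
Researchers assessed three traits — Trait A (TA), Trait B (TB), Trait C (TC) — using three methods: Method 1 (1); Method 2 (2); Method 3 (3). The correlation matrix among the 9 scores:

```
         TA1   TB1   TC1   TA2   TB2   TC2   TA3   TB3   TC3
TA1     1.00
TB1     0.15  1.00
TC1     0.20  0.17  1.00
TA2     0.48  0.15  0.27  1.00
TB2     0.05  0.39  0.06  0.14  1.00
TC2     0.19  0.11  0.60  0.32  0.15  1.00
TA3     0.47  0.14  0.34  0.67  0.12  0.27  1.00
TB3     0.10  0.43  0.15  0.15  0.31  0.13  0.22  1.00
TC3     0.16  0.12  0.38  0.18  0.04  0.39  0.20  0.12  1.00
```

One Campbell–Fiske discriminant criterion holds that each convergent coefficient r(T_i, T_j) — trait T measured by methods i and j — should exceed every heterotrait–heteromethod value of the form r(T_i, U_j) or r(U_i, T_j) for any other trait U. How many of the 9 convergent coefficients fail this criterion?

0

Convergent coefficients and their comparison sets:
TA (methods 1·2): 0.48 vs {0.05, 0.15, 0.19, 0.27} → pass.
TA (methods 1·3): 0.47 vs {0.10, 0.14, 0.16, 0.34} → pass.
TA (methods 2·3): 0.67 vs {0.15, 0.12, 0.18, 0.27} → pass.
TB (methods 1·2): 0.39 vs {0.15, 0.05, 0.11, 0.06} → pass.
TB (methods 1·3): 0.43 vs {0.14, 0.10, 0.12, 0.15} → pass.
TB (methods 2·3): 0.31 vs {0.12, 0.15, 0.04, 0.13} → pass.
TC (methods 1·2): 0.60 vs {0.27, 0.19, 0.06, 0.11} → pass.
TC (methods 1·3): 0.38 vs {0.34, 0.16, 0.15, 0.12} → pass.
TC (methods 2·3): 0.39 vs {0.27, 0.18, 0.13, 0.04} → pass.
0 of 9 fail.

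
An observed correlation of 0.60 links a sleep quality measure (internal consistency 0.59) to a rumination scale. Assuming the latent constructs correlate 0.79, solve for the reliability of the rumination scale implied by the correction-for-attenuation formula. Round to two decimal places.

0.98

r_true = r_obs / √(r_xx · r_yy) ⇒ 0.79 = 0.60 / √(0.59 · r_yy).
√(0.59 · r_yy) = 0.60 / 0.79 = 0.7595; 0.59 · r_yy = 0.5768; r_yy = 0.5768 / 0.59 ≈ 0.98.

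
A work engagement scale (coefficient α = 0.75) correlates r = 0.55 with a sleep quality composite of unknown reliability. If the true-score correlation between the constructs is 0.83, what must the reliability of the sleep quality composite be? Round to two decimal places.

0.59

r_true = r_obs / √(r_xx · r_yy) ⇒ 0.83 = 0.55 / √(0.75 · r_yy).
√(0.75 · r_yy) = 0.55 / 0.83 = 0.6627; 0.75 · r_yy = 0.4392; r_yy = 0.4392 / 0.75 ≈ 0.59.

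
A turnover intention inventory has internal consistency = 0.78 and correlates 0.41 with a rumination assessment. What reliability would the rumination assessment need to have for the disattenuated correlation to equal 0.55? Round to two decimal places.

0.71

r_true = r_obs / √(r_xx · r_yy) ⇒ 0.55 = 0.41 / √(0.78 · r_yy).
√(0.78 · r_yy) = 0.41 / 0.55 = 0.7455; 0.78 · r_yy = 0.5558; r_yy = 0.5558 / 0.78 ≈ 0.71.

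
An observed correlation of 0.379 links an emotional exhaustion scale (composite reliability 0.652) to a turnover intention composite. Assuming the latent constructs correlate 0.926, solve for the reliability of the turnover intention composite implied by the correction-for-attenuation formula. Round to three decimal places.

r_true = r_obs / √(r_xx · r_yy) ⇒ 0.926 = 0.379 / √(0.652 · r_yy).
√(0.652 · r_yy) = 0.379 / 0.926 = 0.4093; 0.652 · r_yy = 0.1675; r_yy = 0.1675 / 0.652 ≈ 0.257.

0.257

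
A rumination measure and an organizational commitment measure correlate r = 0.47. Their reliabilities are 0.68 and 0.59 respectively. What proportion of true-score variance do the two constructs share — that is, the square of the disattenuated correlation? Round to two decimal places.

0.55

Disattenuated r = 0.47 / √(0.68 × 0.59) = 0.47 / 0.6334 = 0.7420.
Shared true-score variance = 0.7420² = 0.5506 ≈ 0.55.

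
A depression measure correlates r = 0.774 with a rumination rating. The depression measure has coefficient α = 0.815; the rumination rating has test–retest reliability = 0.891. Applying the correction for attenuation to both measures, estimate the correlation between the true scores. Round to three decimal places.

r_true = r_obs / √(r_xx · r_yy) = 0.774 / √(0.815 × 0.891) = 0.774 / √0.726165 = 0.774 / 0.8522 ≈ 0.908.

0.908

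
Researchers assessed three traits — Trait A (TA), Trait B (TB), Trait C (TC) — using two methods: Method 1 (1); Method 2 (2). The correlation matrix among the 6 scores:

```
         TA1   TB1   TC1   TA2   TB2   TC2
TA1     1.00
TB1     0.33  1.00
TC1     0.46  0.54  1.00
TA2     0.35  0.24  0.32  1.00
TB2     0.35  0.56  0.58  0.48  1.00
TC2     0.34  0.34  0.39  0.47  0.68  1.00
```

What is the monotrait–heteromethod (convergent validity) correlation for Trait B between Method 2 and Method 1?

Same trait (TB), different methods: r(TB2, TB1) = 0.56.

0.56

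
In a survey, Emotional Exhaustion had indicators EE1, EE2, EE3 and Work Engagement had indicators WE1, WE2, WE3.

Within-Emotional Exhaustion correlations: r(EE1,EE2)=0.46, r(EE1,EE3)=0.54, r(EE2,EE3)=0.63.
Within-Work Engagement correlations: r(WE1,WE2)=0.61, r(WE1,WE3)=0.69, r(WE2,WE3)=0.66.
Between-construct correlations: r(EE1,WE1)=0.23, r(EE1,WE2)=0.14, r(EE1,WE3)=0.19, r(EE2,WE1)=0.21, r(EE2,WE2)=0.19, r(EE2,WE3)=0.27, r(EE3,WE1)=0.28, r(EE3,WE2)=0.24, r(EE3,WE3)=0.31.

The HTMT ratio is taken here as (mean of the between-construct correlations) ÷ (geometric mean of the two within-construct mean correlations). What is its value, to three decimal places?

Mean between = 2.06/9 = 0.2289.
Mean within-EE = 1.63/3 = 0.5433; mean within-WE = 1.96/3 = 0.6533.
Geometric mean = √(0.5433 × 0.6533) = 0.5958.
HTMT = 0.2289 / 0.5958 = 0.384.

0.384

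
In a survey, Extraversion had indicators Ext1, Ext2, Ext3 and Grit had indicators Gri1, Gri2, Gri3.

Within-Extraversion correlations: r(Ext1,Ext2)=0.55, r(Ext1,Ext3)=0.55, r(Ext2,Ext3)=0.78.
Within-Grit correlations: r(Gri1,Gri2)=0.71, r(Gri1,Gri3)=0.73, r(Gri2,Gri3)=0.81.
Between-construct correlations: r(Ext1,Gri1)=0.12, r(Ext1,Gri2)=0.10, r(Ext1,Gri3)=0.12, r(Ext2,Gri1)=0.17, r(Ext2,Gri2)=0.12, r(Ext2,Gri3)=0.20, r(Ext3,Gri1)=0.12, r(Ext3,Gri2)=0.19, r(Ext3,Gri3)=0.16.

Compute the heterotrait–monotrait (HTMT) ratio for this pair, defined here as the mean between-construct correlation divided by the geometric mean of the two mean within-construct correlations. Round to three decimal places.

Between-construct mean = 1.30/9 = 0.1444.
Mean within-Ext = 1.88/3 = 0.6267; mean within-Gri = 2.25/3 = 0.7500.
Geometric mean = √(0.6267 × 0.7500) = 0.6856.
HTMT = 0.1444 / 0.6856 = 0.211.

0.211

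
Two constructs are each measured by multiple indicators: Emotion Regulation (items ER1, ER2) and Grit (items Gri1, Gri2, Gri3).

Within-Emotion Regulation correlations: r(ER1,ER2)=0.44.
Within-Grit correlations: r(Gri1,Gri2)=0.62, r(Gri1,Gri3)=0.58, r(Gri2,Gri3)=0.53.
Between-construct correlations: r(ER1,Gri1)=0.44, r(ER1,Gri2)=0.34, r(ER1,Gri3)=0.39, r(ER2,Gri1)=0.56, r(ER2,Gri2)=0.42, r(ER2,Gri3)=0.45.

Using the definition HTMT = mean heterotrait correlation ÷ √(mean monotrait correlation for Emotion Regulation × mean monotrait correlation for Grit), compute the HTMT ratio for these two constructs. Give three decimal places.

Between-construct mean = 2.60/6 = 0.4333.
Mean within-ER = 0.44/1 = 0.4400; mean within-Gri = 1.73/3 = 0.5767.
Geometric mean = √(0.4400 × 0.5767) = 0.5037.
HTMT = 0.4333 / 0.5037 = 0.860.

0.860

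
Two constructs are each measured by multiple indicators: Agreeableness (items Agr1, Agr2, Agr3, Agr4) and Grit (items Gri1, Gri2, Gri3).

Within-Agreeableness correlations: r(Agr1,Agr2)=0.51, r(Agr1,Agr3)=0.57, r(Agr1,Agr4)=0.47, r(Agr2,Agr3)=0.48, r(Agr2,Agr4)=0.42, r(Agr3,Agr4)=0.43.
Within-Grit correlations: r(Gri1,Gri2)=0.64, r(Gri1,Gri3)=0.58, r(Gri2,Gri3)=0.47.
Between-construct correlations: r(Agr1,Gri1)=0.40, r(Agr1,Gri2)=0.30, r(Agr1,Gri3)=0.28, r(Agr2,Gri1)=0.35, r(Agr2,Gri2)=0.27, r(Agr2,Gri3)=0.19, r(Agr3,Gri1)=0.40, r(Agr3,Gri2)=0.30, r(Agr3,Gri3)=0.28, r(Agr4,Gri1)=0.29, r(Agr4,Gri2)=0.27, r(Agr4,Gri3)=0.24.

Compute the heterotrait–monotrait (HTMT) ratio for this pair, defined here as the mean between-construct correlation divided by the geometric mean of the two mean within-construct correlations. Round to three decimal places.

0.572

Between-construct mean = 3.57/12 = 0.2975.
Mean within-Agr = 2.88/6 = 0.4800; mean within-Gri = 1.69/3 = 0.5633.
Geometric mean = √(0.4800 × 0.5633) = 0.5200.
HTMT = 0.2975 / 0.5200 = 0.572.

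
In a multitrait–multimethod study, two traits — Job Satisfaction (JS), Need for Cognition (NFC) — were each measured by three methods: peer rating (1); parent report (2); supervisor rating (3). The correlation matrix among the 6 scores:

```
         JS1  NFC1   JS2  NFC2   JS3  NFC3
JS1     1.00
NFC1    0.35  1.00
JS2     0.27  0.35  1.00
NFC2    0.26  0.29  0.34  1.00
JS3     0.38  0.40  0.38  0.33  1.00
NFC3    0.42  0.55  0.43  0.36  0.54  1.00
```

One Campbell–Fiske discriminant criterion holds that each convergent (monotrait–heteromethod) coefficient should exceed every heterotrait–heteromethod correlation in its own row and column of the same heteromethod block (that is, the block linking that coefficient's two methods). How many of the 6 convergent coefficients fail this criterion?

Convergent coefficients and their comparison sets:
JS (methods 1·2): 0.27 vs {0.26, 0.35} → fail.
JS (methods 1·3): 0.38 vs {0.42, 0.40} → fail.
JS (methods 2·3): 0.38 vs {0.43, 0.33} → fail.
NFC (methods 1·2): 0.29 vs {0.35, 0.26} → fail.
NFC (methods 1·3): 0.55 vs {0.40, 0.42} → pass.
NFC (methods 2·3): 0.36 vs {0.33, 0.43} → fail.
5 of 6 fail.

5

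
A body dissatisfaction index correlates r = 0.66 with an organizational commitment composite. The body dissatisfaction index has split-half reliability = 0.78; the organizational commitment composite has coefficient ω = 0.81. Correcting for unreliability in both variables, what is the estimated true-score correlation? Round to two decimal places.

r_true = r_obs / √(r_xx · r_yy) = 0.66 / √(0.78 × 0.81) = 0.66 / √0.6318 = 0.66 / 0.7949 ≈ 0.83.

0.83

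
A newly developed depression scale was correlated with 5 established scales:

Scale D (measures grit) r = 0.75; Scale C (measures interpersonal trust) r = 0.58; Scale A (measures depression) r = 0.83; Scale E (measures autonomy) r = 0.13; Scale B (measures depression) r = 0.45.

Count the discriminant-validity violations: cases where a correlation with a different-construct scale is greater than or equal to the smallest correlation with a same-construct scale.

Convergent (same construct = depression): Scale A, Scale B.
Smallest convergent = 0.45. Discriminant values: 0.75, 0.58, 0.13; count ≥ 0.45 → 2.

2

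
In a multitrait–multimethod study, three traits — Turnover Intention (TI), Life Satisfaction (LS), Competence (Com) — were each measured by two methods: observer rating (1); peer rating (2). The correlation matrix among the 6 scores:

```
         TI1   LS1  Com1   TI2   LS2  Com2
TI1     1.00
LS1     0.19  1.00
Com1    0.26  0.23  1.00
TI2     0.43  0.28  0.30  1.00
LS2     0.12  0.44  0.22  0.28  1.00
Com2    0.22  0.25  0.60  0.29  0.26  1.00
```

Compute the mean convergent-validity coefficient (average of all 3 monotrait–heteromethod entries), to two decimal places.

Convergent values: 0.43, 0.44, 0.60; mean = 1.47/3 = 0.49.

0.49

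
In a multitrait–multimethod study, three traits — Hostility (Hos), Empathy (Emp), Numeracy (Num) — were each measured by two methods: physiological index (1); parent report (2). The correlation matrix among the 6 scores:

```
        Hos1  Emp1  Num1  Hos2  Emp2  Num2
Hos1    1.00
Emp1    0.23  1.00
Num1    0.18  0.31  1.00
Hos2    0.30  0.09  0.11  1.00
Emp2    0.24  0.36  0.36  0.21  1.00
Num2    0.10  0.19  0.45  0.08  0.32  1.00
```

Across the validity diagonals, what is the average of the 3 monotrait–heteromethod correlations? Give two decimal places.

0.37

Convergent values: 0.30, 0.36, 0.45; mean = 1.11/3 = 0.37.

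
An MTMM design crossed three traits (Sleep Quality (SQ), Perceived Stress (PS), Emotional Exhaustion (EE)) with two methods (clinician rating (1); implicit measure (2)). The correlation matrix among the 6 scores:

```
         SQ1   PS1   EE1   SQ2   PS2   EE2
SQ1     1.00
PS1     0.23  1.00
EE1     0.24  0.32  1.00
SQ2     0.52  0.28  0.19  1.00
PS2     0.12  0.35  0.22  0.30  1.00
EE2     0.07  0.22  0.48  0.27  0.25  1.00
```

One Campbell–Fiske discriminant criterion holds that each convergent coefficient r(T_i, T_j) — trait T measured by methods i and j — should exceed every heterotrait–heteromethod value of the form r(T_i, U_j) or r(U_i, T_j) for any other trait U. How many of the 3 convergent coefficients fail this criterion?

Convergent coefficients and their comparison sets:
SQ (methods 1·2): 0.52 vs {0.12, 0.28, 0.07, 0.19} → pass.
PS (methods 1·2): 0.35 vs {0.28, 0.12, 0.22, 0.22} → pass.
EE (methods 1·2): 0.48 vs {0.19, 0.07, 0.22, 0.22} → pass.
0 of 3 fail.

0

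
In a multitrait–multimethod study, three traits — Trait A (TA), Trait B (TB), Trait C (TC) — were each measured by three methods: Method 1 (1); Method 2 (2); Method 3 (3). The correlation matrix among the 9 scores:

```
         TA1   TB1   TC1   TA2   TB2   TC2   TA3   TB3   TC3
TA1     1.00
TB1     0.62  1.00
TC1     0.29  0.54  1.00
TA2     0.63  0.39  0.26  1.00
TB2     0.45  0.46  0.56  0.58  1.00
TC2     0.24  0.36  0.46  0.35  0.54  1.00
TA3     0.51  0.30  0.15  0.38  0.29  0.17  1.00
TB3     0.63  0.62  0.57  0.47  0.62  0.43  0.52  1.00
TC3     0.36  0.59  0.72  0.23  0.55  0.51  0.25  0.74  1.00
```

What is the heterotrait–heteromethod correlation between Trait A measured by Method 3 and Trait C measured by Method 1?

0.15

Different traits and methods: r(TA3, TC1) = 0.15.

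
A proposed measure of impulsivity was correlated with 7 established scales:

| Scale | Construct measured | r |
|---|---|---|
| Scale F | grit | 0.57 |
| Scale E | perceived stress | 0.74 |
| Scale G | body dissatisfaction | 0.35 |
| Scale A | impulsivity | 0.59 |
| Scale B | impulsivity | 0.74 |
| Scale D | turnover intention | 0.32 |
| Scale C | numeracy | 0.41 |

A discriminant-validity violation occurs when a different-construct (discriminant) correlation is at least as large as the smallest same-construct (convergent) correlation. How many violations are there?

Convergent (same construct = impulsivity): Scale A, Scale B.
Smallest convergent = 0.59. Discriminant values: 0.57, 0.74, 0.35, 0.32, 0.41; count ≥ 0.59 → 1.

1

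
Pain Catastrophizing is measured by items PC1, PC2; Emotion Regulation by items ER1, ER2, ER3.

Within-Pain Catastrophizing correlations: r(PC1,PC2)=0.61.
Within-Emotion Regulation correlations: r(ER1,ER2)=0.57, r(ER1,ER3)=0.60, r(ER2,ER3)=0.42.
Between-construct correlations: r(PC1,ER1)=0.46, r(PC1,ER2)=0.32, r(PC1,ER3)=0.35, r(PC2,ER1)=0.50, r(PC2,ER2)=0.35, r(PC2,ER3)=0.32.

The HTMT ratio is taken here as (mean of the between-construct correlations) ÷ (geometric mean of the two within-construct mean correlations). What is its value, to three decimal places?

Mean between = 2.30/6 = 0.3833.
Mean within-PC = 0.61/1 = 0.6100; mean within-ER = 1.59/3 = 0.5300.
Geometric mean = √(0.6100 × 0.5300) = 0.5686.
HTMT = 0.3833 / 0.5686 = 0.674.

0.674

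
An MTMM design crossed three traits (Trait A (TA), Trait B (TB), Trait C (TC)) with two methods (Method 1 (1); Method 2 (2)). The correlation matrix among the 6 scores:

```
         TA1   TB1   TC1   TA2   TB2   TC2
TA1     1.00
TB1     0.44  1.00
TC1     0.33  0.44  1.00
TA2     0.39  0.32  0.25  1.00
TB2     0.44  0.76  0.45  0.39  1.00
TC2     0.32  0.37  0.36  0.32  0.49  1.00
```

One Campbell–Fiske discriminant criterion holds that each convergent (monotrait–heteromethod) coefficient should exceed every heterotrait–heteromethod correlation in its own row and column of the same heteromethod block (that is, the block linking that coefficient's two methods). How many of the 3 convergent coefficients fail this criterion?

2

Checking each validity diagonal entry against its comparison values:
TA (methods 1·2): 0.39 vs {0.44, 0.32, 0.32, 0.25} → fail.
TB (methods 1·2): 0.76 vs {0.32, 0.44, 0.37, 0.45} → pass.
TC (methods 1·2): 0.36 vs {0.25, 0.32, 0.45, 0.37} → fail.
2 of 3 fail.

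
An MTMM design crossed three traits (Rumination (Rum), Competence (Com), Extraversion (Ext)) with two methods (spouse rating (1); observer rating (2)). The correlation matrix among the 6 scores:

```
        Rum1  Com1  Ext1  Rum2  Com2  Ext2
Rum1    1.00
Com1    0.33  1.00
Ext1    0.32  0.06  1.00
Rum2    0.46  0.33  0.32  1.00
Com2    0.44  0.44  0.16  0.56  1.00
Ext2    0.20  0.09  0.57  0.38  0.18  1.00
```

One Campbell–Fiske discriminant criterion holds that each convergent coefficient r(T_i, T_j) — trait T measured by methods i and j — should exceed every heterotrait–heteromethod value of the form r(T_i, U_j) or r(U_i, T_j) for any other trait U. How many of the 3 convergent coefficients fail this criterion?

1

Checking each validity diagonal entry against its comparison values:
Rum (methods 1·2): 0.46 vs {0.44, 0.33, 0.20, 0.32} → pass.
Com (methods 1·2): 0.44 vs {0.33, 0.44, 0.09, 0.16} → fail.
Ext (methods 1·2): 0.57 vs {0.32, 0.20, 0.16, 0.09} → pass.
1 of 3 fail.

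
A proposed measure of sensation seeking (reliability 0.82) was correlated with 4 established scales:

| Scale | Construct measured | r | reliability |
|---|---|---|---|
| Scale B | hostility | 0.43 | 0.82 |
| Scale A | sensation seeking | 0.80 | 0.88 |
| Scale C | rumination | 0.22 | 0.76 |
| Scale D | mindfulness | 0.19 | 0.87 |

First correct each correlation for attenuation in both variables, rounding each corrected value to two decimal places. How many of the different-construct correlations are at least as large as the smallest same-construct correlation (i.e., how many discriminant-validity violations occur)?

Disattenuated r (r / √(r_scale · r_new)):
  Scale B (disc): 0.43 / √(0.82·0.82) = 0.52
  Scale A (conv): 0.80 / √(0.88·0.82) = 0.94
  Scale C (disc): 0.22 / √(0.76·0.82) = 0.28
  Scale D (disc): 0.19 / √(0.87·0.82) = 0.22
Smallest convergent = 0.94. Discriminant values: 0.52, 0.28, 0.22; count ≥ 0.94 → 0.

0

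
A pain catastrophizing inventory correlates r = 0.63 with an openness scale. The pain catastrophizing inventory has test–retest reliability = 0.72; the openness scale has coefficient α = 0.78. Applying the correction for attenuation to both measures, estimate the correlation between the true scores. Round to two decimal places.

0.84

r_true = r_obs / √(r_xx · r_yy) = 0.63 / √(0.72 × 0.78) = 0.63 / √0.5616 = 0.63 / 0.7494 ≈ 0.84.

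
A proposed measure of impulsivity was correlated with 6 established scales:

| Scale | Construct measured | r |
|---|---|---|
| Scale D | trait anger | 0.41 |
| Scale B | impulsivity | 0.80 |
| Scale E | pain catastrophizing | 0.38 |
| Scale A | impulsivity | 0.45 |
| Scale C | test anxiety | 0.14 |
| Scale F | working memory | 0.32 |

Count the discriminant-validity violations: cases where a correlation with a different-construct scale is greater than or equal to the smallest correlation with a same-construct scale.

Convergent (same construct = impulsivity): Scale B, Scale A.
Smallest convergent = 0.45. Discriminant values: 0.41, 0.38, 0.14, 0.32; count ≥ 0.45 → 0.

0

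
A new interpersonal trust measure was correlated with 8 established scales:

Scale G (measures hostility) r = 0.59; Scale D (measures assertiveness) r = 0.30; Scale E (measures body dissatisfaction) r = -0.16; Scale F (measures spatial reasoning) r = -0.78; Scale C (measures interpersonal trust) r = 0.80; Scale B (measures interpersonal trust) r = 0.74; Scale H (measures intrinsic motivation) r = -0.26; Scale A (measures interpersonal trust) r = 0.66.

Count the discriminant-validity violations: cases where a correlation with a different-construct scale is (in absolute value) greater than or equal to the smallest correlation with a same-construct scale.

1

Convergent (same construct = interpersonal trust): Scale C, Scale B, Scale A.
Smallest convergent = 0.66. Discriminant |r|: 0.59, 0.30, 0.16, 0.78, 0.26; count ≥ 0.66 → 1.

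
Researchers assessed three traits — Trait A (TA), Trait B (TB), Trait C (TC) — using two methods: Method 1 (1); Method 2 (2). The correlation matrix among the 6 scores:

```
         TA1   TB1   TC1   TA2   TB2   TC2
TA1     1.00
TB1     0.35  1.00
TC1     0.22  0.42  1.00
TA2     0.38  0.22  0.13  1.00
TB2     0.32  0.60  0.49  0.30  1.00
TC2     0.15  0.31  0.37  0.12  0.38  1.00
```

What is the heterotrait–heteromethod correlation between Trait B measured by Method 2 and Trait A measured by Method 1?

0.32

Different traits and methods: r(TB2, TA1) = 0.32.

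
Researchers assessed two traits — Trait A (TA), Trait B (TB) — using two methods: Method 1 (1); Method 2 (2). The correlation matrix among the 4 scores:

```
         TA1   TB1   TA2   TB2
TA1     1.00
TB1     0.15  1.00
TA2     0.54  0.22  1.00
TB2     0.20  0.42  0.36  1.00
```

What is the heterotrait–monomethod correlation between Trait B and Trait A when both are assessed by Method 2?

Different traits, same method: r(TB2, TA2) = 0.36.

0.36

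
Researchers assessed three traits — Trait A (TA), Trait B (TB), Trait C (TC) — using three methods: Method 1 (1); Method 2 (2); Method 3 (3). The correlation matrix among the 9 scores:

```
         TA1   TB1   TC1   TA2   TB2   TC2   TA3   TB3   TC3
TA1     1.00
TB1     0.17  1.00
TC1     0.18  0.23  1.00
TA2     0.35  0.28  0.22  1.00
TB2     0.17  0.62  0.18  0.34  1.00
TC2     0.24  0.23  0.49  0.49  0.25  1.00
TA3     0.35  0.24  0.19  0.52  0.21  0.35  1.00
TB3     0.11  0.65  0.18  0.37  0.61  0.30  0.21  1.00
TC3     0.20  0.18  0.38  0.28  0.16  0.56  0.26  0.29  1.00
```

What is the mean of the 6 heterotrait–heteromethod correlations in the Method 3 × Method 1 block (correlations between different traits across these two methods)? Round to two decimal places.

0.18

HTHM values (method 3 × method 1): 0.24, 0.19, 0.11, 0.18, 0.20, 0.18; mean = 1.10/6 = 0.18.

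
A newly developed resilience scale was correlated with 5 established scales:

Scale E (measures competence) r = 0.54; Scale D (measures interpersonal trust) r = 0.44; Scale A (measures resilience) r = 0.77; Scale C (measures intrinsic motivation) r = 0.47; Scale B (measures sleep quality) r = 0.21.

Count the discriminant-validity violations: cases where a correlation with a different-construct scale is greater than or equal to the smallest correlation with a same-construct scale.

0

Convergent (same construct = resilience): Scale A.
Smallest convergent = 0.77. Discriminant values: 0.54, 0.44, 0.47, 0.21; count ≥ 0.77 → 0.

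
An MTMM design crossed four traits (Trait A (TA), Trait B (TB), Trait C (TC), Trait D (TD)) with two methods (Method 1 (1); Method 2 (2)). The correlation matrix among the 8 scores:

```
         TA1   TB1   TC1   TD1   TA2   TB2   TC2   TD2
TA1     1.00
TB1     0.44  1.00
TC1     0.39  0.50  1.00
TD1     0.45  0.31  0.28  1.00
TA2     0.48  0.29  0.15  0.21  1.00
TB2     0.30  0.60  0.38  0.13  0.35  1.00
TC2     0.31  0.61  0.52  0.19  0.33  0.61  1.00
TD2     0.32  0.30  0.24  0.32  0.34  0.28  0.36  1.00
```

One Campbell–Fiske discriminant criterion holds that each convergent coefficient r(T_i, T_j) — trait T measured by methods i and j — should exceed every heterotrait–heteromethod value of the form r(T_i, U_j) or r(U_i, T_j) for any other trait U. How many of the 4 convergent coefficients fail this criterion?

3

Each convergent coefficient versus the relevant comparison correlations:
TA (methods 1·2): 0.48 vs {0.30, 0.29, 0.31, 0.15, 0.32, 0.21} → pass.
TB (methods 1·2): 0.60 vs {0.29, 0.30, 0.61, 0.38, 0.30, 0.13} → fail.
TC (methods 1·2): 0.52 vs {0.15, 0.31, 0.38, 0.61, 0.24, 0.19} → fail.
TD (methods 1·2): 0.32 vs {0.21, 0.32, 0.13, 0.30, 0.19, 0.24} → fail.
3 of 4 fail.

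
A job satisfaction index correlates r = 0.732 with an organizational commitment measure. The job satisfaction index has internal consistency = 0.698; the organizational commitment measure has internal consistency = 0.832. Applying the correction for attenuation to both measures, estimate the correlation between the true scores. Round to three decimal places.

0.961

r_true = r_obs / √(r_xx · r_yy) = 0.732 / √(0.698 × 0.832) = 0.732 / √0.580736 = 0.732 / 0.7621 ≈ 0.961.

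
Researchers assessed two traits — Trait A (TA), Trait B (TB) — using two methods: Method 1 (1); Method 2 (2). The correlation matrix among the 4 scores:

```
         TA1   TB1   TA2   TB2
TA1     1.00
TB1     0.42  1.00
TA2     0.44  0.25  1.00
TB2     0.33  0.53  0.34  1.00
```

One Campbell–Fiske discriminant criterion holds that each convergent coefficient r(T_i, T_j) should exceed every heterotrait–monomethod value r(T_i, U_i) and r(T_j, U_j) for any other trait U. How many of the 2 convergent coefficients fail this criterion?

0

Convergent coefficients and their comparison sets:
TA (methods 1·2): 0.44 vs {0.42, 0.34} → pass.
TB (methods 1·2): 0.53 vs {0.42, 0.34} → pass.
0 of 2 fail.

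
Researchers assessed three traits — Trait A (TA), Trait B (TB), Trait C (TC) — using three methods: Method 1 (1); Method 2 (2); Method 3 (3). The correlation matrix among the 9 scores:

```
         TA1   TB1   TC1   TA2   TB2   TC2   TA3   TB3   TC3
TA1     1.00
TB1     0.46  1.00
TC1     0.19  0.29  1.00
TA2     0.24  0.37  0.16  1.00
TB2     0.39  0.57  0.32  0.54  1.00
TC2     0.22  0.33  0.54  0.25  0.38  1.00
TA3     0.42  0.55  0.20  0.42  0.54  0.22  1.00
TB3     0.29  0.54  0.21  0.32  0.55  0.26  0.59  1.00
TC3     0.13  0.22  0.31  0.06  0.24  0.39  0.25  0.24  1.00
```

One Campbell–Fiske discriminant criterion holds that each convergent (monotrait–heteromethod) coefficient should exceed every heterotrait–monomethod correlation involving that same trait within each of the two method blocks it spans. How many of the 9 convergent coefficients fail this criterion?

5

Convergent coefficients and their comparison sets:
TA (methods 1·2): 0.24 vs {0.46, 0.54, 0.19, 0.25} → fail.
TA (methods 1·3): 0.42 vs {0.46, 0.59, 0.19, 0.25} → fail.
TA (methods 2·3): 0.42 vs {0.54, 0.59, 0.25, 0.25} → fail.
TB (methods 1·2): 0.57 vs {0.46, 0.54, 0.29, 0.38} → pass.
TB (methods 1·3): 0.54 vs {0.46, 0.59, 0.29, 0.24} → fail.
TB (methods 2·3): 0.55 vs {0.54, 0.59, 0.38, 0.24} → fail.
TC (methods 1·2): 0.54 vs {0.19, 0.25, 0.29, 0.38} → pass.
TC (methods 1·3): 0.31 vs {0.19, 0.25, 0.29, 0.24} → pass.
TC (methods 2·3): 0.39 vs {0.25, 0.25, 0.38, 0.24} → pass.
5 of 9 fail.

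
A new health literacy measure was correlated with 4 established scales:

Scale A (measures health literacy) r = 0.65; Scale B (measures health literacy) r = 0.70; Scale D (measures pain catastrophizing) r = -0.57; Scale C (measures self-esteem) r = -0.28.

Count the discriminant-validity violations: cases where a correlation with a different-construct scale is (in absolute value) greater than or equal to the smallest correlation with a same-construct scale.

Convergent (same construct = health literacy): Scale A, Scale B.
Smallest convergent = 0.65. Discriminant |r|: 0.57, 0.28; count ≥ 0.65 → 0.

0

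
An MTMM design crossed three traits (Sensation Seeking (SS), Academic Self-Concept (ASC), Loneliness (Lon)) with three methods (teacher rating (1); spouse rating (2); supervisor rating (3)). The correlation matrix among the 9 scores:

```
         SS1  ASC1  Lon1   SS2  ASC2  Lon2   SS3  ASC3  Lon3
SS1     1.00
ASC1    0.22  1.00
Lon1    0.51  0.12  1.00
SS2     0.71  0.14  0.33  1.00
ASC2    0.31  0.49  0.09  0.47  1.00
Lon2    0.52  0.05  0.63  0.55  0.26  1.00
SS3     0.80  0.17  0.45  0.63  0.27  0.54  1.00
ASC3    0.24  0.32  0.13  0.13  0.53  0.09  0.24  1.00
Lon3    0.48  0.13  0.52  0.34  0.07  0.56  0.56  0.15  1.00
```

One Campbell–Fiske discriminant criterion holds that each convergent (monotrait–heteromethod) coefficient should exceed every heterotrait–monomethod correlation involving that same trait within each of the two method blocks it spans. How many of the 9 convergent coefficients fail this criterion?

Each convergent coefficient versus the relevant comparison correlations:
SS (methods 1·2): 0.71 vs {0.22, 0.47, 0.51, 0.55} → pass.
SS (methods 1·3): 0.80 vs {0.22, 0.24, 0.51, 0.56} → pass.
SS (methods 2·3): 0.63 vs {0.47, 0.24, 0.55, 0.56} → pass.
ASC (methods 1·2): 0.49 vs {0.22, 0.47, 0.12, 0.26} → pass.
ASC (methods 1·3): 0.32 vs {0.22, 0.24, 0.12, 0.15} → pass.
ASC (methods 2·3): 0.53 vs {0.47, 0.24, 0.26, 0.15} → pass.
Lon (methods 1·2): 0.63 vs {0.51, 0.55, 0.12, 0.26} → pass.
Lon (methods 1·3): 0.52 vs {0.51, 0.56, 0.12, 0.15} → fail.
Lon (methods 2·3): 0.56 vs {0.55, 0.56, 0.26, 0.15} → fail.
2 of 9 fail.

2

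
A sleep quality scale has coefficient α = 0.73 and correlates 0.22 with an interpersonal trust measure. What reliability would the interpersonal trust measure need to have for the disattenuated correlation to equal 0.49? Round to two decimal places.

0.28

r_true = r_obs / √(r_xx · r_yy) ⇒ 0.49 = 0.22 / √(0.73 · r_yy).
√(0.73 · r_yy) = 0.22 / 0.49 = 0.4490; 0.73 · r_yy = 0.2016; r_yy = 0.2016 / 0.73 ≈ 0.28.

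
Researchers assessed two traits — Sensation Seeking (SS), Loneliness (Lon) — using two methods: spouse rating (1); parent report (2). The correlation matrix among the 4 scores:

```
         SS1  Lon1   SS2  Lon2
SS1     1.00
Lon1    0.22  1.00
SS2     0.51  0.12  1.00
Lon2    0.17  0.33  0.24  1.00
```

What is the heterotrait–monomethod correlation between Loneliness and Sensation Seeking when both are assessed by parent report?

Different traits, same method: r(Lon2, SS2) = 0.24.

0.24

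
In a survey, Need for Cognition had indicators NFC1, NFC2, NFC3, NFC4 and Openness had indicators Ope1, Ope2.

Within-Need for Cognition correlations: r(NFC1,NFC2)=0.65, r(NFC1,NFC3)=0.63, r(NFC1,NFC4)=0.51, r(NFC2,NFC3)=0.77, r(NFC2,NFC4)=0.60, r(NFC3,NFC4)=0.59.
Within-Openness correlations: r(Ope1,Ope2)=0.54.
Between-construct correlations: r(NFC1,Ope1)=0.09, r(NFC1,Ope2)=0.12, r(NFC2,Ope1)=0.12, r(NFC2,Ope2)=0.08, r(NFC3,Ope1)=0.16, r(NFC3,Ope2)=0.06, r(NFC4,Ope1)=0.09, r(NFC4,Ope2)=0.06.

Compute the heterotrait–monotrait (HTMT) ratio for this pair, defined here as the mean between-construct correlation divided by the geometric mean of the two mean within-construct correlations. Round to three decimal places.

Mean heterotrait r = 0.78/8 = 0.0975.
Mean within-NFC = 3.75/6 = 0.6250; mean within-Ope = 0.54/1 = 0.5400.
Geometric mean = √(0.6250 × 0.5400) = 0.5809.
HTMT = 0.0975 / 0.5809 = 0.168.

0.168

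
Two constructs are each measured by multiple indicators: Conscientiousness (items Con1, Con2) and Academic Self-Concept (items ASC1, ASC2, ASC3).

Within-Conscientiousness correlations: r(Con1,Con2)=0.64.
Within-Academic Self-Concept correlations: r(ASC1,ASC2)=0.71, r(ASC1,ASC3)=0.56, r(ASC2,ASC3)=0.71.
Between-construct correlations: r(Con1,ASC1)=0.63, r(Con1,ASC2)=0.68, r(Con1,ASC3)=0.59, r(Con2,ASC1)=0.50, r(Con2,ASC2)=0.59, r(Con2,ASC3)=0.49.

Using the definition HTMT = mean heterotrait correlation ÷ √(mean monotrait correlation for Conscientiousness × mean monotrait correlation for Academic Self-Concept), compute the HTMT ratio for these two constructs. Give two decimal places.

Mean heterotrait r = 3.48/6 = 0.5800.
Mean within-Con = 0.64/1 = 0.6400; mean within-ASC = 1.98/3 = 0.6600.
Geometric mean = √(0.6400 × 0.6600) = 0.6499.
HTMT = 0.5800 / 0.6499 = 0.89.

0.89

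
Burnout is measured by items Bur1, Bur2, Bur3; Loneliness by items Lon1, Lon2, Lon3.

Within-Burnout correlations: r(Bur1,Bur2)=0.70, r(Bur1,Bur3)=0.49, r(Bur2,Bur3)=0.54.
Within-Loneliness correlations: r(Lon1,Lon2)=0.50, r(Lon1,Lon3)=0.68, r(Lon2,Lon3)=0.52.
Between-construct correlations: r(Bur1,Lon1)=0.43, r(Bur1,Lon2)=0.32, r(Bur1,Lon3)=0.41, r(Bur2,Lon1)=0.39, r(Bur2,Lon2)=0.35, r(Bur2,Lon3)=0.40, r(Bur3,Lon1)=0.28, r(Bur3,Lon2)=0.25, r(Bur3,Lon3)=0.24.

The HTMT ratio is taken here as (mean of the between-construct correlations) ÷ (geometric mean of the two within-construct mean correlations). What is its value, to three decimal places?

Between-construct mean = 3.07/9 = 0.3411.
Mean within-Bur = 1.73/3 = 0.5767; mean within-Lon = 1.70/3 = 0.5667.
Geometric mean = √(0.5767 × 0.5667) = 0.5717.
HTMT = 0.3411 / 0.5717 = 0.597.

0.597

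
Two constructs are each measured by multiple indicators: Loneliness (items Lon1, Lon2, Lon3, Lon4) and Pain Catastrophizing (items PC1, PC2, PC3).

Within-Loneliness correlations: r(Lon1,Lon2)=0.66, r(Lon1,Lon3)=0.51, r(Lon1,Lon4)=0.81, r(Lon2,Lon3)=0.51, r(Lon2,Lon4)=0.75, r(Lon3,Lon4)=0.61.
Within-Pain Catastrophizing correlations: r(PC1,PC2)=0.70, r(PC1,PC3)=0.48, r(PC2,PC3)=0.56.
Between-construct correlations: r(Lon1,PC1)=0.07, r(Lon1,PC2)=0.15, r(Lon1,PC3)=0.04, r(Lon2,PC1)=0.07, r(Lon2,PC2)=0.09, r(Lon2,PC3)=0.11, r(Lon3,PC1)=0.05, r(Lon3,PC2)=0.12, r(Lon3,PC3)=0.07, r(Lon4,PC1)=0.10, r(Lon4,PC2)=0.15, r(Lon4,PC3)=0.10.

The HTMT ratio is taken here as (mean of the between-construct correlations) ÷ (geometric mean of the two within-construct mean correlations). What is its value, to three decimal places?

0.153

Mean heterotrait r = 1.12/12 = 0.0933.
Mean within-Lon = 3.85/6 = 0.6417; mean within-PC = 1.74/3 = 0.5800.
Geometric mean = √(0.6417 × 0.5800) = 0.6101.
HTMT = 0.0933 / 0.6101 = 0.153.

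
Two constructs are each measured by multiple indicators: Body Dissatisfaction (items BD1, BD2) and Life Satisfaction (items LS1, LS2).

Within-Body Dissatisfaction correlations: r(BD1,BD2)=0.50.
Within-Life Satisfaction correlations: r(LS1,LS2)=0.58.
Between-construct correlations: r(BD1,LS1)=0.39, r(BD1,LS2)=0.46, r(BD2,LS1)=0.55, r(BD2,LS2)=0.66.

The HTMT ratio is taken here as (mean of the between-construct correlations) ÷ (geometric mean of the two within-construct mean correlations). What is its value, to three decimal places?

0.956

Between-construct mean = 2.06/4 = 0.5150.
Mean within-BD = 0.50/1 = 0.5000; mean within-LS = 0.58/1 = 0.5800.
Geometric mean = √(0.5000 × 0.5800) = 0.5385.
HTMT = 0.5150 / 0.5385 = 0.956.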